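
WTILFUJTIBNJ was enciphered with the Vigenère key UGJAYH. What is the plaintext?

Repeat the key across the ciphertext: UGJAYHUGJAYH
W(22)−U(20): 2 → C
T(19)−G(6): 13 → N
I(8)−J(9): -1≡25 → Z
L(11)−A(0): 11 → L
F(5)−Y(24): -19≡7 → H
U(20)−H(7): 13 → N
J(9)−U(20): -11≡15 → P
T(19)−G(6): 13 → N
I(8)−J(9): -1≡25 → Z
B(1)−A(0): 1 → B
N(13)−Y(24): -11≡15 → P
J(9)−H(7): 2 → C

CNZLHNPNZBPC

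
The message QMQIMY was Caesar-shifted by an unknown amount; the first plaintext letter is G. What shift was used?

10

From the crib: Q(16)−G(6)=10, so the shift is 10.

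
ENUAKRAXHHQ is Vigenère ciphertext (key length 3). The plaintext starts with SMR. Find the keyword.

Subtract each crib letter from the matching ciphertext letter (mod 26):
E(4)−S(18)=-14≡12 → M
N(13)−M(12)=1 → B
U(20)−R(17)=3 → D

MBD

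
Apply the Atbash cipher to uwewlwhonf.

fdvdodslmu

u(20) → f(5)
w(22) → d(3)
e(4) → v(21)
w(22) → d(3)
l(11) → o(14)
w(22) → d(3)
h(7) → s(18)
o(14) → l(11)
n(13) → m(12)
f(5) → u(20)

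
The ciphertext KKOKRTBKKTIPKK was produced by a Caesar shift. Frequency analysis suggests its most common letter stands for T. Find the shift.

17

The most frequent ciphertext letter is K (appears 7 times).
K is position 10; T is position 19.
Shift = -9≡17.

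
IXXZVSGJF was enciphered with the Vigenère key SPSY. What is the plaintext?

QIFBDDOLN

Repeat the key across the ciphertext: SPSYSPSYS
I(8)−S(18): -10≡16 → Q
X(23)−P(15): 8 → I
X(23)−S(18): 5 → F
Z(25)−Y(24): 1 → B
V(21)−S(18): 3 → D
S(18)−P(15): 3 → D
G(6)−S(18): -12≡14 → O
J(9)−Y(24): -15≡11 → L
F(5)−S(18): -13≡13 → N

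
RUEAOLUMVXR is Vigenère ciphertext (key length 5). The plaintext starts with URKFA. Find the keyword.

Subtract each crib letter from the matching ciphertext letter (mod 26):
R(17)−U(20)=-3≡23 → X
U(20)−R(17)=3 → D
E(4)−K(10)=-6≡20 → U
A(0)−F(5)=-5≡21 → V
O(14)−A(0)=14 → O

XDUVO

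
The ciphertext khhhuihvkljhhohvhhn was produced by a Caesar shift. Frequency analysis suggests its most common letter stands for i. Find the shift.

The most frequent ciphertext letter is h (appears 9 times).
h is position 7; i is position 8.
Shift = -1≡25.

25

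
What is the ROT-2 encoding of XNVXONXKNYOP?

ZPXZQPZMPAQR

X(23): 23+2=25 → Z
N(13): 13+2=15 → P
V(21): 21+2=23 → X
X(23): 23+2=25 → Z
O(14): 14+2=16 → Q
N(13): 13+2=15 → P
X(23): 23+2=25 → Z
K(10): 10+2=12 → M
N(13): 13+2=15 → P
Y(24): 24+2=26≡0 → A
O(14): 14+2=16 → Q
P(15): 15+2=17 → R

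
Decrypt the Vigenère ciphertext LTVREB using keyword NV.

YYIWRG

Repeat the key across the ciphertext: NVNVNV
L(11)−N(13): -2≡24 → Y
T(19)−V(21): -2≡24 → Y
V(21)−N(13): 8 → I
R(17)−V(21): -4≡22 → W
E(4)−N(13): -9≡17 → R
B(1)−V(21): -20≡6 → G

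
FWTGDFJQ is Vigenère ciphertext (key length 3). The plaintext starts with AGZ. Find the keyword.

Subtract each crib letter from the matching ciphertext letter (mod 26):
F(5)−A(0)=5 → F
W(22)−G(6)=16 → Q
T(19)−Z(25)=-6≡20 → U

FQU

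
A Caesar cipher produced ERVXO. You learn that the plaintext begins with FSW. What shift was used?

25

From the crib: E(4)−F(5)=-1≡25, so the shift is 25.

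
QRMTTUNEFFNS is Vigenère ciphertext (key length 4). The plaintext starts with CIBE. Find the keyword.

OJLP

Subtract each crib letter from the matching ciphertext letter (mod 26):
Q(16)−C(2)=14 → O
R(17)−I(8)=9 → J
M(12)−B(1)=11 → L
T(19)−E(4)=15 → P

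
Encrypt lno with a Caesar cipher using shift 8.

tvw

l(11): 11+8=19 → t
n(13): 13+8=21 → v
o(14): 14+8=22 → w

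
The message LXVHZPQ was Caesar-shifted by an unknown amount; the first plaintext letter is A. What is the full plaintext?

AMKWOEF

From the crib: L(11)−A(0)=11, so the shift is 11.
Subtract 11 from each ciphertext letter:
L(11): 11−11=0 → A
X(23): 23−11=12 → M
V(21): 21−11=10 → K
H(7): 7−11=-4≡22 → W
Z(25): 25−11=14 → O
P(15): 15−11=4 → E
Q(16): 16−11=5 → F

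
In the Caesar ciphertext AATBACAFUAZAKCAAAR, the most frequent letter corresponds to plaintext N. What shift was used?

13

The most frequent ciphertext letter is A (appears 9 times).
A is position 0; N is position 13.
Shift = -13≡13.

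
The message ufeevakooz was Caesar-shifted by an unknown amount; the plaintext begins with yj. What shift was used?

From the crib: u(20)−y(24)=-4≡22, so the shift is 22.

22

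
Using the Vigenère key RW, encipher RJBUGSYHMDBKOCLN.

IFSQXOPDDZSGFYCJ

Repeat the key across the message: RWRWRWRWRWRWRWRW
R(17)+R(17): 34≡8 → I
J(9)+W(22): 31≡5 → F
B(1)+R(17): 18 → S
U(20)+W(22): 42≡16 → Q
G(6)+R(17): 23 → X
S(18)+W(22): 40≡14 → O
Y(24)+R(17): 41≡15 → P
H(7)+W(22): 29≡3 → D
M(12)+R(17): 29≡3 → D
D(3)+W(22): 25 → Z
B(1)+R(17): 18 → S
K(10)+W(22): 32≡6 → G
O(14)+R(17): 31≡5 → F
C(2)+W(22): 24 → Y
L(11)+R(17): 28≡2 → C
N(13)+W(22): 35≡9 → J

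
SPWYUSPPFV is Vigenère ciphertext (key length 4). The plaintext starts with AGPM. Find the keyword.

Subtract each crib letter from the matching ciphertext letter (mod 26):
S(18)−A(0)=18 → S
P(15)−G(6)=9 → J
W(22)−P(15)=7 → H
Y(24)−M(12)=12 → M

SJHM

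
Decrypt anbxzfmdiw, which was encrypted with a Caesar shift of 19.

a(0): 0−19=-19≡7 → h
n(13): 13−19=-6≡20 → u
b(1): 1−19=-18≡8 → i
x(23): 23−19=4 → e
z(25): 25−19=6 → g
f(5): 5−19=-14≡12 → m
m(12): 12−19=-7≡19 → t
d(3): 3−19=-16≡10 → k
i(8): 8−19=-11≡15 → p
w(22): 22−19=3 → d

huiegmtkpd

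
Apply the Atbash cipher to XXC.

X(23) → C(2)
X(23) → C(2)
C(2) → X(23)

CCX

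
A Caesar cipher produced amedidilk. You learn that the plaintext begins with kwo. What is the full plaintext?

kwonsnsvu

From the crib: a(0)−k(10)=-10≡16, so the shift is 16.
Subtract 16 from each ciphertext letter:
a(0): 0−16=-16≡10 → k
m(12): 12−16=-4≡22 → w
e(4): 4−16=-12≡14 → o
d(3): 3−16=-13≡13 → n
i(8): 8−16=-8≡18 → s
d(3): 3−16=-13≡13 → n
i(8): 8−16=-8≡18 → s
l(11): 11−16=-5≡21 → v
k(10): 10−16=-6≡20 → u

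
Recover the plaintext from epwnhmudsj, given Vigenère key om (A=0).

Repeat the key across the ciphertext: omomomomom
e(4)−o(14): -10≡16 → q
p(15)−m(12): 3 → d
w(22)−o(14): 8 → i
n(13)−m(12): 1 → b
h(7)−o(14): -7≡19 → t
m(12)−m(12): 0 → a
u(20)−o(14): 6 → g
d(3)−m(12): -9≡17 → r
s(18)−o(14): 4 → e
j(9)−m(12): -3≡23 → x

qdibtagrex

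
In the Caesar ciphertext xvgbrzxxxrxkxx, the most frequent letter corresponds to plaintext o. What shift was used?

9

The most frequent ciphertext letter is x (appears 7 times).
x is position 23; o is position 14.
Shift = 9.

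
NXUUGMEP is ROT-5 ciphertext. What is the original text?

N(13): 13−5=8 → I
X(23): 23−5=18 → S
U(20): 20−5=15 → P
U(20): 20−5=15 → P
G(6): 6−5=1 → B
M(12): 12−5=7 → H
E(4): 4−5=-1≡25 → Z
P(15): 15−5=10 → K

ISPPBHZK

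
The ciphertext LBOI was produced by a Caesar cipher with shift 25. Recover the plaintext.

MCPJ

L(11): 11−25=-14≡12 → M
B(1): 1−25=-24≡2 → C
O(14): 14−25=-11≡15 → P
I(8): 8−25=-17≡9 → J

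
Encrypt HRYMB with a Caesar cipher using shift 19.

H(7): 7+19=26≡0 → A
R(17): 17+19=36≡10 → K
Y(24): 24+19=43≡17 → R
M(12): 12+19=31≡5 → F
B(1): 1+19=20 → U

AKRFU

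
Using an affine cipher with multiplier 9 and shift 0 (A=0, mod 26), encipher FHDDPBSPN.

TLBBFJGFN

F(5): 9·5+0=45≡19 → T
H(7): 9·7+0=63≡11 → L
D(3): 9·3+0=27≡1 → B
D(3): 9·3+0=27≡1 → B
P(15): 9·15+0=135≡5 → F
B(1): 9·1+0=9 → J
S(18): 9·18+0=162≡6 → G
P(15): 9·15+0=135≡5 → F
N(13): 9·13+0=117≡13 → N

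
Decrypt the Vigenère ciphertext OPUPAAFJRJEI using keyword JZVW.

FQZTRBKNIKJM

Repeat the key across the ciphertext: JZVWJZVWJZVW
O(14)−J(9): 5 → F
P(15)−Z(25): -10≡16 → Q
U(20)−V(21): -1≡25 → Z
P(15)−W(22): -7≡19 → T
A(0)−J(9): -9≡17 → R
A(0)−Z(25): -25≡1 → B
F(5)−V(21): -16≡10 → K
J(9)−W(22): -13≡13 → N
R(17)−J(9): 8 → I
J(9)−Z(25): -16≡10 → K
E(4)−V(21): -17≡9 → J
I(8)−W(22): -14≡12 → M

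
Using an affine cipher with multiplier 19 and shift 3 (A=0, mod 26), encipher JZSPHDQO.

J(9): 19·9+3=174≡18 → S
Z(25): 19·25+3=478≡10 → K
S(18): 19·18+3=345≡7 → H
P(15): 19·15+3=288≡2 → C
H(7): 19·7+3=136≡6 → G
D(3): 19·3+3=60≡8 → I
Q(16): 19·16+3=307≡21 → V
O(14): 19·14+3=269≡9 → J

SKHCGIVJ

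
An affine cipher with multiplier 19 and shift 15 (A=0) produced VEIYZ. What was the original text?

OJBVG

The inverse of 19 mod 26 is 11, since 19·11=209≡1. Apply D(y)=11·(y−15) mod 26:
V(21): 11·(21−15)=66≡14 → O
E(4): 11·(4−15)=-121≡9 → J
I(8): 11·(8−15)=-77≡1 → B
Y(24): 11·(24−15)=99≡21 → V
Z(25): 11·(25−15)=110≡6 → G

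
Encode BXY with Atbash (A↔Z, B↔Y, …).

YCB

B(1) → Y(24)
X(23) → C(2)
Y(24) → B(1)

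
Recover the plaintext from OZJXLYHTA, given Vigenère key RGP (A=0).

XTUGFJQNL

Repeat the key across the ciphertext: RGPRGPRGP
O(14)−R(17): -3≡23 → X
Z(25)−G(6): 19 → T
J(9)−P(15): -6≡20 → U
X(23)−R(17): 6 → G
L(11)−G(6): 5 → F
Y(24)−P(15): 9 → J
H(7)−R(17): -10≡16 → Q
T(19)−G(6): 13 → N
A(0)−P(15): -15≡11 → L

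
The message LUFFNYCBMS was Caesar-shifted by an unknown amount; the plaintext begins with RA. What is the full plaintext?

From the crib: L(11)−R(17)=-6≡20, so the shift is 20.
Subtract 20 from each ciphertext letter:
L(11): 11−20=-9≡17 → R
U(20): 20−20=0 → A
F(5): 5−20=-15≡11 → L
F(5): 5−20=-15≡11 → L
N(13): 13−20=-7≡19 → T
Y(24): 24−20=4 → E
C(2): 2−20=-18≡8 → I
B(1): 1−20=-19≡7 → H
M(12): 12−20=-8≡18 → S
S(18): 18−20=-2≡24 → Y

RALLTEIHSY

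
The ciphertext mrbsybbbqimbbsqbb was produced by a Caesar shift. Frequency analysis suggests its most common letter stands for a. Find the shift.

The most frequent ciphertext letter is b (appears 8 times).
b is position 1; a is position 0.
Shift = 1.

1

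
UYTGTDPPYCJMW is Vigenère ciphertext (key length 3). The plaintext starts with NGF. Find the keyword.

HSO

Subtract each crib letter from the matching ciphertext letter (mod 26):
U(20)−N(13)=7 → H
Y(24)−G(6)=18 → S
T(19)−F(5)=14 → O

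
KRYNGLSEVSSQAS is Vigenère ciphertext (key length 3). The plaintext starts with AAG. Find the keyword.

Subtract each crib letter from the matching ciphertext letter (mod 26):
K(10)−A(0)=10 → K
R(17)−A(0)=17 → R
Y(24)−G(6)=18 → S

KRS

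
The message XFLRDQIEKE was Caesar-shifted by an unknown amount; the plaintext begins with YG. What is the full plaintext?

From the crib: X(23)−Y(24)=-1≡25, so the shift is 25.
Subtract 25 from each ciphertext letter:
X(23): 23−25=-2≡24 → Y
F(5): 5−25=-20≡6 → G
L(11): 11−25=-14≡12 → M
R(17): 17−25=-8≡18 → S
D(3): 3−25=-22≡4 → E
Q(16): 16−25=-9≡17 → R
I(8): 8−25=-17≡9 → J
E(4): 4−25=-21≡5 → F
K(10): 10−25=-15≡11 → L
E(4): 4−25=-21≡5 → F

YGMSERJFLF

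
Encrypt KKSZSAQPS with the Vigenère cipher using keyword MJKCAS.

Repeat the key across the message: MJKCASMJK
K(10)+M(12): 22 → W
K(10)+J(9): 19 → T
S(18)+K(10): 28≡2 → C
Z(25)+C(2): 27≡1 → B
S(18)+A(0): 18 → S
A(0)+S(18): 18 → S
Q(16)+M(12): 28≡2 → C
P(15)+J(9): 24 → Y
S(18)+K(10): 28≡2 → C

WTCBSSCYC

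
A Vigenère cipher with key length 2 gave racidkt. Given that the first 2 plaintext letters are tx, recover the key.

Subtract each crib letter from the matching ciphertext letter (mod 26):
r(17)−t(19)=-2≡24 → y
a(0)−x(23)=-23≡3 → d

yd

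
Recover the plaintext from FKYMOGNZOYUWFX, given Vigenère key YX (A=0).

Repeat the key across the ciphertext: YXYXYXYXYXYXYX
F(5)−Y(24): -19≡7 → H
K(10)−X(23): -13≡13 → N
Y(24)−Y(24): 0 → A
M(12)−X(23): -11≡15 → P
O(14)−Y(24): -10≡16 → Q
G(6)−X(23): -17≡9 → J
N(13)−Y(24): -11≡15 → P
Z(25)−X(23): 2 → C
O(14)−Y(24): -10≡16 → Q
Y(24)−X(23): 1 → B
U(20)−Y(24): -4≡22 → W
W(22)−X(23): -1≡25 → Z
F(5)−Y(24): -19≡7 → H
X(23)−X(23): 0 → A

HNAPQJPCQBWZHA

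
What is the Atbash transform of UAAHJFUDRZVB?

U(20) → F(5)
A(0) → Z(25)
A(0) → Z(25)
H(7) → S(18)
J(9) → Q(16)
F(5) → U(20)
U(20) → F(5)
D(3) → W(22)
R(17) → I(8)
Z(25) → A(0)
V(21) → E(4)
B(1) → Y(24)

FZZSQUFWIAEY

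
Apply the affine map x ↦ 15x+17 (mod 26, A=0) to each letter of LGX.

L(11): 15·11+17=182≡0 → A
G(6): 15·6+17=107≡3 → D
X(23): 15·23+17=362≡24 → Y

ADY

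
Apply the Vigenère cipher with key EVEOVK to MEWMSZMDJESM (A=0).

QZAANJQYNSNW

Repeat the key across the message: EVEOVKEVEOVK
M(12)+E(4): 16 → Q
E(4)+V(21): 25 → Z
W(22)+E(4): 26≡0 → A
M(12)+O(14): 26≡0 → A
S(18)+V(21): 39≡13 → N
Z(25)+K(10): 35≡9 → J
M(12)+E(4): 16 → Q
D(3)+V(21): 24 → Y
J(9)+E(4): 13 → N
E(4)+O(14): 18 → S
S(18)+V(21): 39≡13 → N
M(12)+K(10): 22 → W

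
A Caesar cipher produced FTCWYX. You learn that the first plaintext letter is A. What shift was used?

From the crib: F(5)−A(0)=5, so the shift is 5.

5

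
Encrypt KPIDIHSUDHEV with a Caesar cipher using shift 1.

K(10): 10+1=11 → L
P(15): 15+1=16 → Q
I(8): 8+1=9 → J
D(3): 3+1=4 → E
I(8): 8+1=9 → J
H(7): 7+1=8 → I
S(18): 18+1=19 → T
U(20): 20+1=21 → V
D(3): 3+1=4 → E
H(7): 7+1=8 → I
E(4): 4+1=5 → F
V(21): 21+1=22 → W

LQJEJITVEIFW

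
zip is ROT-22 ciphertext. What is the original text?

z(25): 25−22=3 → d
i(8): 8−22=-14≡12 → m
p(15): 15−22=-7≡19 → t

dmt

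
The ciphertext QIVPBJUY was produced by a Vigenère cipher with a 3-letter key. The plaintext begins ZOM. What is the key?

Subtract each crib letter from the matching ciphertext letter (mod 26):
Q(16)−Z(25)=-9≡17 → R
I(8)−O(14)=-6≡20 → U
V(21)−M(12)=9 → J

RUJ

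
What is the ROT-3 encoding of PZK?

SCN

P(15): 15+3=18 → S
Z(25): 25+3=28≡2 → C
K(10): 10+3=13 → N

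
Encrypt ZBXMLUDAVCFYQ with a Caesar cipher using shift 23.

WYUJIRAXSZCVN

Z(25): 25+23=48≡22 → W
B(1): 1+23=24 → Y
X(23): 23+23=46≡20 → U
M(12): 12+23=35≡9 → J
L(11): 11+23=34≡8 → I
U(20): 20+23=43≡17 → R
D(3): 3+23=26≡0 → A
A(0): 0+23=23 → X
V(21): 21+23=44≡18 → S
C(2): 2+23=25 → Z
F(5): 5+23=28≡2 → C
Y(24): 24+23=47≡21 → V
Q(16): 16+23=39≡13 → N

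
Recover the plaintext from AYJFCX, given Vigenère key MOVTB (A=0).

OKOMBL

Repeat the key across the ciphertext: MOVTBM
A(0)−M(12): -12≡14 → O
Y(24)−O(14): 10 → K
J(9)−V(21): -12≡14 → O
F(5)−T(19): -14≡12 → M
C(2)−B(1): 1 → B
X(23)−M(12): 11 → L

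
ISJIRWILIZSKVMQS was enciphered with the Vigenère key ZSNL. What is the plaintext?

JAWXSEVAJHFZWUDH

Repeat the key across the ciphertext: ZSNLZSNLZSNLZSNL
I(8)−Z(25): -17≡9 → J
S(18)−S(18): 0 → A
J(9)−N(13): -4≡22 → W
I(8)−L(11): -3≡23 → X
R(17)−Z(25): -8≡18 → S
W(22)−S(18): 4 → E
I(8)−N(13): -5≡21 → V
L(11)−L(11): 0 → A
I(8)−Z(25): -17≡9 → J
Z(25)−S(18): 7 → H
S(18)−N(13): 5 → F
K(10)−L(11): -1≡25 → Z
V(21)−Z(25): -4≡22 → W
M(12)−S(18): -6≡20 → U
Q(16)−N(13): 3 → D
S(18)−L(11): 7 → H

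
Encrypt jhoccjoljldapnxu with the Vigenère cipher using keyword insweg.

Repeat the key across the message: insweginsweginsw
j(9)+i(8): 17 → r
h(7)+n(13): 20 → u
o(14)+s(18): 32≡6 → g
c(2)+w(22): 24 → y
c(2)+e(4): 6 → g
j(9)+g(6): 15 → p
o(14)+i(8): 22 → w
l(11)+n(13): 24 → y
j(9)+s(18): 27≡1 → b
l(11)+w(22): 33≡7 → h
d(3)+e(4): 7 → h
a(0)+g(6): 6 → g
p(15)+i(8): 23 → x
n(13)+n(13): 26≡0 → a
x(23)+s(18): 41≡15 → p
u(20)+w(22): 42≡16 → q

rugygpwybhhgxapq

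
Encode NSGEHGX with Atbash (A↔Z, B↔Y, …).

N(13) → M(12)
S(18) → H(7)
G(6) → T(19)
E(4) → V(21)
H(7) → S(18)
G(6) → T(19)
X(23) → C(2)

MHTVSTC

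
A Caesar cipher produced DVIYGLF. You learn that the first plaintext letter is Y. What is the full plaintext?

From the crib: D(3)−Y(24)=-21≡5, so the shift is 5.
Subtract 5 from each ciphertext letter:
D(3): 3−5=-2≡24 → Y
V(21): 21−5=16 → Q
I(8): 8−5=3 → D
Y(24): 24−5=19 → T
G(6): 6−5=1 → B
L(11): 11−5=6 → G
F(5): 5−5=0 → A

YQDTBGA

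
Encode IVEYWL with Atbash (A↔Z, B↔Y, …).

I(8) → R(17)
V(21) → E(4)
E(4) → V(21)
Y(24) → B(1)
W(22) → D(3)
L(11) → O(14)

REVBDO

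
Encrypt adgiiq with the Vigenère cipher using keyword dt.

Repeat the key across the message: dtdtdt
a(0)+d(3): 3 → d
d(3)+t(19): 22 → w
g(6)+d(3): 9 → j
i(8)+t(19): 27≡1 → b
i(8)+d(3): 11 → l
q(16)+t(19): 35≡9 → j

dwjblj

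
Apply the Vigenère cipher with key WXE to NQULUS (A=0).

JNYHRW

Repeat the key across the message: WXEWXE
N(13)+W(22): 35≡9 → J
Q(16)+X(23): 39≡13 → N
U(20)+E(4): 24 → Y
L(11)+W(22): 33≡7 → H
U(20)+X(23): 43≡17 → R
S(18)+E(4): 22 → W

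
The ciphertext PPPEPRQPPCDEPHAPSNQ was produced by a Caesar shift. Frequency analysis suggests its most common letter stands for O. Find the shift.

1

The most frequent ciphertext letter is P (appears 8 times).
P is position 15; O is position 14.
Shift = 1.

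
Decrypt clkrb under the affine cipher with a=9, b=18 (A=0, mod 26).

The inverse of 9 mod 26 is 3, since 9·3=27≡1. Apply D(y)=3·(y−18) mod 26:
c(2): 3·(2−18)=-48≡4 → e
l(11): 3·(11−18)=-21≡5 → f
k(10): 3·(10−18)=-24≡2 → c
r(17): 3·(17−18)=-3≡23 → x
b(1): 3·(1−18)=-51≡1 → b

efcxb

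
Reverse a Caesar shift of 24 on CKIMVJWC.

C(2): 2−24=-22≡4 → E
K(10): 10−24=-14≡12 → M
I(8): 8−24=-16≡10 → K
M(12): 12−24=-12≡14 → O
V(21): 21−24=-3≡23 → X
J(9): 9−24=-15≡11 → L
W(22): 22−24=-2≡24 → Y
C(2): 2−24=-22≡4 → E

EMKOXLYE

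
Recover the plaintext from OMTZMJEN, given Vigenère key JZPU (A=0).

Repeat the key across the ciphertext: JZPUJZPU
O(14)−J(9): 5 → F
M(12)−Z(25): -13≡13 → N
T(19)−P(15): 4 → E
Z(25)−U(20): 5 → F
M(12)−J(9): 3 → D
J(9)−Z(25): -16≡10 → K
E(4)−P(15): -11≡15 → P
N(13)−U(20): -7≡19 → T

FNEFDKPT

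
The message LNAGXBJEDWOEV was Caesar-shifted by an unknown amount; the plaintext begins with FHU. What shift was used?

6

From the crib: L(11)−F(5)=6, so the shift is 6.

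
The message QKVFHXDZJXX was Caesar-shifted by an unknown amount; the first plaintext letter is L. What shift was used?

5

From the crib: Q(16)−L(11)=5, so the shift is 5.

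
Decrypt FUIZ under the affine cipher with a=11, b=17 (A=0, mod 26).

GFLW

The inverse of 11 mod 26 is 19, since 11·19=209≡1. Apply D(y)=19·(y−17) mod 26:
F(5): 19·(5−17)=-228≡6 → G
U(20): 19·(20−17)=57≡5 → F
I(8): 19·(8−17)=-171≡11 → L
Z(25): 19·(25−17)=152≡22 → W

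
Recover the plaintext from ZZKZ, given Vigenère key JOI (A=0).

Repeat the key across the ciphertext: JOIJ
Z(25)−J(9): 16 → Q
Z(25)−O(14): 11 → L
K(10)−I(8): 2 → C
Z(25)−J(9): 16 → Q

QLCQ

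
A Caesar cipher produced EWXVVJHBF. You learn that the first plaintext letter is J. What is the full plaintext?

JBCAAOMGK

From the crib: E(4)−J(9)=-5≡21, so the shift is 21.
Subtract 21 from each ciphertext letter:
E(4): 4−21=-17≡9 → J
W(22): 22−21=1 → B
X(23): 23−21=2 → C
V(21): 21−21=0 → A
V(21): 21−21=0 → A
J(9): 9−21=-12≡14 → O
H(7): 7−21=-14≡12 → M
B(1): 1−21=-20≡6 → G
F(5): 5−21=-16≡10 → K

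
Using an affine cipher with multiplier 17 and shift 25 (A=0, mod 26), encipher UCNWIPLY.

U(20): 17·20+25=365≡1 → B
C(2): 17·2+25=59≡7 → H
N(13): 17·13+25=246≡12 → M
W(22): 17·22+25=399≡9 → J
I(8): 17·8+25=161≡5 → F
P(15): 17·15+25=280≡20 → U
L(11): 17·11+25=212≡4 → E
Y(24): 17·24+25=433≡17 → R

BHMJFUER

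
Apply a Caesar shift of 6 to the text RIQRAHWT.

R(17): 17+6=23 → X
I(8): 8+6=14 → O
Q(16): 16+6=22 → W
R(17): 17+6=23 → X
A(0): 0+6=6 → G
H(7): 7+6=13 → N
W(22): 22+6=28≡2 → C
T(19): 19+6=25 → Z

XOWXGNCZ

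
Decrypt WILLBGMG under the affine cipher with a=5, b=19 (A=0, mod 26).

The inverse of 5 mod 26 is 21, since 5·21=105≡1. Apply D(y)=21·(y−19) mod 26:
W(22): 21·(22−19)=63≡11 → L
I(8): 21·(8−19)=-231≡3 → D
L(11): 21·(11−19)=-168≡14 → O
L(11): 21·(11−19)=-168≡14 → O
B(1): 21·(1−19)=-378≡12 → M
G(6): 21·(6−19)=-273≡13 → N
M(12): 21·(12−19)=-147≡9 → J
G(6): 21·(6−19)=-273≡13 → N

LDOOMNJN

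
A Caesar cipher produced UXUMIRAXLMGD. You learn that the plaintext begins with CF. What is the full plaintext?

CFCUQZIFTUOL

From the crib: U(20)−C(2)=18, so the shift is 18.
Subtract 18 from each ciphertext letter:
U(20): 20−18=2 → C
X(23): 23−18=5 → F
U(20): 20−18=2 → C
M(12): 12−18=-6≡20 → U
I(8): 8−18=-10≡16 → Q
R(17): 17−18=-1≡25 → Z
A(0): 0−18=-18≡8 → I
X(23): 23−18=5 → F
L(11): 11−18=-7≡19 → T
M(12): 12−18=-6≡20 → U
G(6): 6−18=-12≡14 → O
D(3): 3−18=-15≡11 → L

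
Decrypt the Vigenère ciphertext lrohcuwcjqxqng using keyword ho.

Repeat the key across the ciphertext: hohohohohohoho
l(11)−h(7): 4 → e
r(17)−o(14): 3 → d
o(14)−h(7): 7 → h
h(7)−o(14): -7≡19 → t
c(2)−h(7): -5≡21 → v
u(20)−o(14): 6 → g
w(22)−h(7): 15 → p
c(2)−o(14): -12≡14 → o
j(9)−h(7): 2 → c
q(16)−o(14): 2 → c
x(23)−h(7): 16 → q
q(16)−o(14): 2 → c
n(13)−h(7): 6 → g
g(6)−o(14): -8≡18 → s

edhtvgpoccqcgs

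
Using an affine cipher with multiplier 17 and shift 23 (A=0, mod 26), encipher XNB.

X(23): 17·23+23=414≡24 → Y
N(13): 17·13+23=244≡10 → K
B(1): 17·1+23=40≡14 → O

YKO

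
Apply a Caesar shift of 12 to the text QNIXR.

CZUJD

Q(16): 16+12=28≡2 → C
N(13): 13+12=25 → Z
I(8): 8+12=20 → U
X(23): 23+12=35≡9 → J
R(17): 17+12=29≡3 → D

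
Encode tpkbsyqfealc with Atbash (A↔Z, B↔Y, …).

gkpyhbjuvzox

t(19) → g(6)
p(15) → k(10)
k(10) → p(15)
b(1) → y(24)
s(18) → h(7)
y(24) → b(1)
q(16) → j(9)
f(5) → u(20)
e(4) → v(21)
a(0) → z(25)
l(11) → o(14)
c(2) → x(23)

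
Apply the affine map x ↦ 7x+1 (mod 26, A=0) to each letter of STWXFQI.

S(18): 7·18+1=127≡23 → X
T(19): 7·19+1=134≡4 → E
W(22): 7·22+1=155≡25 → Z
X(23): 7·23+1=162≡6 → G
F(5): 7·5+1=36≡10 → K
Q(16): 7·16+1=113≡9 → J
I(8): 7·8+1=57≡5 → F

XEZGKJF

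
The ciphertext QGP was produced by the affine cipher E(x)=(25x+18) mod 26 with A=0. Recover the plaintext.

The inverse of 25 mod 26 is 25, since 25·25=625≡1. Apply D(y)=25·(y−18) mod 26:
Q(16): 25·(16−18)=-50≡2 → C
G(6): 25·(6−18)=-300≡12 → M
P(15): 25·(15−18)=-75≡3 → D

CMD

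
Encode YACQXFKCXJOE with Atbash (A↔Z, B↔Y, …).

BZXJCUPXCQLV

Y(24) → B(1)
A(0) → Z(25)
C(2) → X(23)
Q(16) → J(9)
X(23) → C(2)
F(5) → U(20)
K(10) → P(15)
C(2) → X(23)
X(23) → C(2)
J(9) → Q(16)
O(14) → L(11)
E(4) → V(21)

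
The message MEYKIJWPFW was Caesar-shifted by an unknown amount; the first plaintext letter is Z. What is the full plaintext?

From the crib: M(12)−Z(25)=-13≡13, so the shift is 13.
Subtract 13 from each ciphertext letter:
M(12): 12−13=-1≡25 → Z
E(4): 4−13=-9≡17 → R
Y(24): 24−13=11 → L
K(10): 10−13=-3≡23 → X
I(8): 8−13=-5≡21 → V
J(9): 9−13=-4≡22 → W
W(22): 22−13=9 → J
P(15): 15−13=2 → C
F(5): 5−13=-8≡18 → S
W(22): 22−13=9 → J

ZRLXVWJCSJ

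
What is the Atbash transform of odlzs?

lwoah

o(14) → l(11)
d(3) → w(22)
l(11) → o(14)
z(25) → a(0)
s(18) → h(7)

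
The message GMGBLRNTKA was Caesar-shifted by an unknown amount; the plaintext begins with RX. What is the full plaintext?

RXRMWCYEVL

From the crib: G(6)−R(17)=-11≡15, so the shift is 15.
Subtract 15 from each ciphertext letter:
G(6): 6−15=-9≡17 → R
M(12): 12−15=-3≡23 → X
G(6): 6−15=-9≡17 → R
B(1): 1−15=-14≡12 → M
L(11): 11−15=-4≡22 → W
R(17): 17−15=2 → C
N(13): 13−15=-2≡24 → Y
T(19): 19−15=4 → E
K(10): 10−15=-5≡21 → V
A(0): 0−15=-15≡11 → L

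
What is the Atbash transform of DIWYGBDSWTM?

WRDBTYWHDGN

D(3) → W(22)
I(8) → R(17)
W(22) → D(3)
Y(24) → B(1)
G(6) → T(19)
B(1) → Y(24)
D(3) → W(22)
S(18) → H(7)
W(22) → D(3)
T(19) → G(6)
M(12) → N(13)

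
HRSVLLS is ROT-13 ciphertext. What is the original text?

UEFIYYF

H(7): 7−13=-6≡20 → U
R(17): 17−13=4 → E
S(18): 18−13=5 → F
V(21): 21−13=8 → I
L(11): 11−13=-2≡24 → Y
L(11): 11−13=-2≡24 → Y
S(18): 18−13=5 → F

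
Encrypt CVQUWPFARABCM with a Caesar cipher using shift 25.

C(2): 2+25=27≡1 → B
V(21): 21+25=46≡20 → U
Q(16): 16+25=41≡15 → P
U(20): 20+25=45≡19 → T
W(22): 22+25=47≡21 → V
P(15): 15+25=40≡14 → O
F(5): 5+25=30≡4 → E
A(0): 0+25=25 → Z
R(17): 17+25=42≡16 → Q
A(0): 0+25=25 → Z
B(1): 1+25=26≡0 → A
C(2): 2+25=27≡1 → B
M(12): 12+25=37≡11 → L

BUPTVOEZQZABL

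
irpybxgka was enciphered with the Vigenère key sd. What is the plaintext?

qoxvjuohi

Repeat the key across the ciphertext: sdsdsdsds
i(8)−s(18): -10≡16 → q
r(17)−d(3): 14 → o
p(15)−s(18): -3≡23 → x
y(24)−d(3): 21 → v
b(1)−s(18): -17≡9 → j
x(23)−d(3): 20 → u
g(6)−s(18): -12≡14 → o
k(10)−d(3): 7 → h
a(0)−s(18): -18≡8 → i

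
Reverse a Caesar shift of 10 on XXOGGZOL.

X(23): 23−10=13 → N
X(23): 23−10=13 → N
O(14): 14−10=4 → E
G(6): 6−10=-4≡22 → W
G(6): 6−10=-4≡22 → W
Z(25): 25−10=15 → P
O(14): 14−10=4 → E
L(11): 11−10=1 → B

NNEWWPEB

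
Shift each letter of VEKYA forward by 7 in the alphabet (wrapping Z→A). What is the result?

CLRFH

V(21): 21+7=28≡2 → C
E(4): 4+7=11 → L
K(10): 10+7=17 → R
Y(24): 24+7=31≡5 → F
A(0): 0+7=7 → H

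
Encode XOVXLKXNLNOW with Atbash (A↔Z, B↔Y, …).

X(23) → C(2)
O(14) → L(11)
V(21) → E(4)
X(23) → C(2)
L(11) → O(14)
K(10) → P(15)
X(23) → C(2)
N(13) → M(12)
L(11) → O(14)
N(13) → M(12)
O(14) → L(11)
W(22) → D(3)

CLECOPCMOMLD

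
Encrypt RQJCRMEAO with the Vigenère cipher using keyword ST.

JJBVJFWTG

Repeat the key across the message: STSTSTSTS
R(17)+S(18): 35≡9 → J
Q(16)+T(19): 35≡9 → J
J(9)+S(18): 27≡1 → B
C(2)+T(19): 21 → V
R(17)+S(18): 35≡9 → J
M(12)+T(19): 31≡5 → F
E(4)+S(18): 22 → W
A(0)+T(19): 19 → T
O(14)+S(18): 32≡6 → G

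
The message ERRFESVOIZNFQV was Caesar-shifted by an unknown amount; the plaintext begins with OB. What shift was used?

From the crib: E(4)−O(14)=-10≡16, so the shift is 16.

16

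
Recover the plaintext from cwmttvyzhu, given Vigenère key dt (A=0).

zdjaqcvgeb

Repeat the key across the ciphertext: dtdtdtdtdt
c(2)−d(3): -1≡25 → z
w(22)−t(19): 3 → d
m(12)−d(3): 9 → j
t(19)−t(19): 0 → a
t(19)−d(3): 16 → q
v(21)−t(19): 2 → c
y(24)−d(3): 21 → v
z(25)−t(19): 6 → g
h(7)−d(3): 4 → e
u(20)−t(19): 1 → b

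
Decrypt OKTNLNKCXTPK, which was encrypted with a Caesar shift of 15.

O(14): 14−15=-1≡25 → Z
K(10): 10−15=-5≡21 → V
T(19): 19−15=4 → E
N(13): 13−15=-2≡24 → Y
L(11): 11−15=-4≡22 → W
N(13): 13−15=-2≡24 → Y
K(10): 10−15=-5≡21 → V
C(2): 2−15=-13≡13 → N
X(23): 23−15=8 → I
T(19): 19−15=4 → E
P(15): 15−15=0 → A
K(10): 10−15=-5≡21 → V

ZVEYWYVNIEAV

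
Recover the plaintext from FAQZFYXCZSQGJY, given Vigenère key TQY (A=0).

Repeat the key across the ciphertext: TQYTQYTQYTQYTQ
F(5)−T(19): -14≡12 → M
A(0)−Q(16): -16≡10 → K
Q(16)−Y(24): -8≡18 → S
Z(25)−T(19): 6 → G
F(5)−Q(16): -11≡15 → P
Y(24)−Y(24): 0 → A
X(23)−T(19): 4 → E
C(2)−Q(16): -14≡12 → M
Z(25)−Y(24): 1 → B
S(18)−T(19): -1≡25 → Z
Q(16)−Q(16): 0 → A
G(6)−Y(24): -18≡8 → I
J(9)−T(19): -10≡16 → Q
Y(24)−Q(16): 8 → I

MKSGPAEMBZAIQI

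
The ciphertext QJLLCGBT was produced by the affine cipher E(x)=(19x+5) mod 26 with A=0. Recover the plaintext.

RSOOTLIY

The inverse of 19 mod 26 is 11, since 19·11=209≡1. Apply D(y)=11·(y−5) mod 26:
Q(16): 11·(16−5)=121≡17 → R
J(9): 11·(9−5)=44≡18 → S
L(11): 11·(11−5)=66≡14 → O
L(11): 11·(11−5)=66≡14 → O
C(2): 11·(2−5)=-33≡19 → T
G(6): 11·(6−5)=11 → L
B(1): 11·(1−5)=-44≡8 → I
T(19): 11·(19−5)=154≡24 → Y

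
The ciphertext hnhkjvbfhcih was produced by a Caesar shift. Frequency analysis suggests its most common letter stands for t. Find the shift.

14

The most frequent ciphertext letter is h (appears 4 times).
h is position 7; t is position 19.
Shift = -12≡14.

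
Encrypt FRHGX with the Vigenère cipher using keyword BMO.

GDVHJ

Repeat the key across the message: BMOBM
F(5)+B(1): 6 → G
R(17)+M(12): 29≡3 → D
H(7)+O(14): 21 → V
G(6)+B(1): 7 → H
X(23)+M(12): 35≡9 → J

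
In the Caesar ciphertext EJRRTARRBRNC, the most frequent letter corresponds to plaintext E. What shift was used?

13

The most frequent ciphertext letter is R (appears 5 times).
R is position 17; E is position 4.
Shift = 13.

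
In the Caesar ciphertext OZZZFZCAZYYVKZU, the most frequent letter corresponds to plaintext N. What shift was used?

12

The most frequent ciphertext letter is Z (appears 6 times).
Z is position 25; N is position 13.
Shift = 12.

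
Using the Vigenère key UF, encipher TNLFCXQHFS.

Repeat the key across the message: UFUFUFUFUF
T(19)+U(20): 39≡13 → N
N(13)+F(5): 18 → S
L(11)+U(20): 31≡5 → F
F(5)+F(5): 10 → K
C(2)+U(20): 22 → W
X(23)+F(5): 28≡2 → C
Q(16)+U(20): 36≡10 → K
H(7)+F(5): 12 → M
F(5)+U(20): 25 → Z
S(18)+F(5): 23 → X

NSFKWCKMZX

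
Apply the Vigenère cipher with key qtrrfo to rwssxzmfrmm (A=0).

hpjjcncyidr

Repeat the key across the message: qtrrfoqtrrf
r(17)+q(16): 33≡7 → h
w(22)+t(19): 41≡15 → p
s(18)+r(17): 35≡9 → j
s(18)+r(17): 35≡9 → j
x(23)+f(5): 28≡2 → c
z(25)+o(14): 39≡13 → n
m(12)+q(16): 28≡2 → c
f(5)+t(19): 24 → y
r(17)+r(17): 34≡8 → i
m(12)+r(17): 29≡3 → d
m(12)+f(5): 17 → r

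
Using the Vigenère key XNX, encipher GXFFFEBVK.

Repeat the key across the message: XNXXNXXNX
G(6)+X(23): 29≡3 → D
X(23)+N(13): 36≡10 → K
F(5)+X(23): 28≡2 → C
F(5)+X(23): 28≡2 → C
F(5)+N(13): 18 → S
E(4)+X(23): 27≡1 → B
B(1)+X(23): 24 → Y
V(21)+N(13): 34≡8 → I
K(10)+X(23): 33≡7 → H

DKCCSBYIH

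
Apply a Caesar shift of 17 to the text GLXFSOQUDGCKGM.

XCOWJFHLUXTBXD

G(6): 6+17=23 → X
L(11): 11+17=28≡2 → C
X(23): 23+17=40≡14 → O
F(5): 5+17=22 → W
S(18): 18+17=35≡9 → J
O(14): 14+17=31≡5 → F
Q(16): 16+17=33≡7 → H
U(20): 20+17=37≡11 → L
D(3): 3+17=20 → U
G(6): 6+17=23 → X
C(2): 2+17=19 → T
K(10): 10+17=27≡1 → B
G(6): 6+17=23 → X
M(12): 12+17=29≡3 → D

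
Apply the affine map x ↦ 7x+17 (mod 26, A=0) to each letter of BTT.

B(1): 7·1+17=24 → Y
T(19): 7·19+17=150≡20 → U
T(19): 7·19+17=150≡20 → U

YUU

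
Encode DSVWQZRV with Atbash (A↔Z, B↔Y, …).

D(3) → W(22)
S(18) → H(7)
V(21) → E(4)
W(22) → D(3)
Q(16) → J(9)
Z(25) → A(0)
R(17) → I(8)
V(21) → E(4)

WHEDJAIE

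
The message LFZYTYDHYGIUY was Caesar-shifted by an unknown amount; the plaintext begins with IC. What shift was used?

3

From the crib: L(11)−I(8)=3, so the shift is 3.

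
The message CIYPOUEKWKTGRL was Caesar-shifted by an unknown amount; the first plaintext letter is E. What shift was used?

24

From the crib: C(2)−E(4)=-2≡24, so the shift is 24.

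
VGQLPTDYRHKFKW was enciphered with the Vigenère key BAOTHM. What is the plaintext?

UGCSIHCYDODTJW

Repeat the key across the ciphertext: BAOTHMBAOTHMBA
V(21)−B(1): 20 → U
G(6)−A(0): 6 → G
Q(16)−O(14): 2 → C
L(11)−T(19): -8≡18 → S
P(15)−H(7): 8 → I
T(19)−M(12): 7 → H
D(3)−B(1): 2 → C
Y(24)−A(0): 24 → Y
R(17)−O(14): 3 → D
H(7)−T(19): -12≡14 → O
K(10)−H(7): 3 → D
F(5)−M(12): -7≡19 → T
K(10)−B(1): 9 → J
W(22)−A(0): 22 → W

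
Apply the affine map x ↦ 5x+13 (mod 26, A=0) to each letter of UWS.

U(20): 5·20+13=113≡9 → J
W(22): 5·22+13=123≡19 → T
S(18): 5·18+13=103≡25 → Z

JTZ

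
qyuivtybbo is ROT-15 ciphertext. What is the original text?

bjftgejmmz

q(16): 16−15=1 → b
y(24): 24−15=9 → j
u(20): 20−15=5 → f
i(8): 8−15=-7≡19 → t
v(21): 21−15=6 → g
t(19): 19−15=4 → e
y(24): 24−15=9 → j
b(1): 1−15=-14≡12 → m
b(1): 1−15=-14≡12 → m
o(14): 14−15=-1≡25 → z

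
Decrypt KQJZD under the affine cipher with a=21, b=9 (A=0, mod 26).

The inverse of 21 mod 26 is 5, since 21·5=105≡1. Apply D(y)=5·(y−9) mod 26:
K(10): 5·(10−9)=5 → F
Q(16): 5·(16−9)=35≡9 → J
J(9): 5·(9−9)=0 → A
Z(25): 5·(25−9)=80≡2 → C
D(3): 5·(3−9)=-30≡22 → W

FJACW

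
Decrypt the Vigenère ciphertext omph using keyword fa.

Repeat the key across the ciphertext: fafa
o(14)−f(5): 9 → j
m(12)−a(0): 12 → m
p(15)−f(5): 10 → k
h(7)−a(0): 7 → h

jmkh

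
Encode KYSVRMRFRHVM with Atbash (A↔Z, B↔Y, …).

PBHEINIUISEN

K(10) → P(15)
Y(24) → B(1)
S(18) → H(7)
V(21) → E(4)
R(17) → I(8)
M(12) → N(13)
R(17) → I(8)
F(5) → U(20)
R(17) → I(8)
H(7) → S(18)
V(21) → E(4)
M(12) → N(13)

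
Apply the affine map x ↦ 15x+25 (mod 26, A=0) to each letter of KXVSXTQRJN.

TGCJGYFUEM

K(10): 15·10+25=175≡19 → T
X(23): 15·23+25=370≡6 → G
V(21): 15·21+25=340≡2 → C
S(18): 15·18+25=295≡9 → J
X(23): 15·23+25=370≡6 → G
T(19): 15·19+25=310≡24 → Y
Q(16): 15·16+25=265≡5 → F
R(17): 15·17+25=280≡20 → U
J(9): 15·9+25=160≡4 → E
N(13): 15·13+25=220≡12 → M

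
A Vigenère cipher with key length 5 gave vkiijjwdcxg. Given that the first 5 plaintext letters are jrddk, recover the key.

mtffz

Subtract each crib letter from the matching ciphertext letter (mod 26):
v(21)−j(9)=12 → m
k(10)−r(17)=-7≡19 → t
i(8)−d(3)=5 → f
i(8)−d(3)=5 → f
j(9)−k(10)=-1≡25 → z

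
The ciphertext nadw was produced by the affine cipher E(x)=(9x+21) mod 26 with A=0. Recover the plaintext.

cpyd

The inverse of 9 mod 26 is 3, since 9·3=27≡1. Apply D(y)=3·(y−21) mod 26:
n(13): 3·(13−21)=-24≡2 → c
a(0): 3·(0−21)=-63≡15 → p
d(3): 3·(3−21)=-54≡24 → y
w(22): 3·(22−21)=3 → d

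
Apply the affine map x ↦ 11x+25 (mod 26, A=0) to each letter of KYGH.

FDNY

K(10): 11·10+25=135≡5 → F
Y(24): 11·24+25=289≡3 → D
G(6): 11·6+25=91≡13 → N
H(7): 11·7+25=102≡24 → Y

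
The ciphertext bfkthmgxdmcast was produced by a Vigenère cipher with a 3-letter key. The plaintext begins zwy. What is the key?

cjm

Subtract each crib letter from the matching ciphertext letter (mod 26):
b(1)−z(25)=-24≡2 → c
f(5)−w(22)=-17≡9 → j
k(10)−y(24)=-14≡12 → m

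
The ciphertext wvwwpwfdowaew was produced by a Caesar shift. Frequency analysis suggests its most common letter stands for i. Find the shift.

14

The most frequent ciphertext letter is w (appears 6 times).
w is position 22; i is position 8.
Shift = 14.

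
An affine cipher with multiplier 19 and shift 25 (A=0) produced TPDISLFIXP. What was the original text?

MUSVBCOVEU

The inverse of 19 mod 26 is 11, since 19·11=209≡1. Apply D(y)=11·(y−25) mod 26:
T(19): 11·(19−25)=-66≡12 → M
P(15): 11·(15−25)=-110≡20 → U
D(3): 11·(3−25)=-242≡18 → S
I(8): 11·(8−25)=-187≡21 → V
S(18): 11·(18−25)=-77≡1 → B
L(11): 11·(11−25)=-154≡2 → C
F(5): 11·(5−25)=-220≡14 → O
I(8): 11·(8−25)=-187≡21 → V
X(23): 11·(23−25)=-22≡4 → E
P(15): 11·(15−25)=-110≡20 → U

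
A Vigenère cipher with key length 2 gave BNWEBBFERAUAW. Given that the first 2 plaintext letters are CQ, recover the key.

Subtract each crib letter from the matching ciphertext letter (mod 26):
B(1)−C(2)=-1≡25 → Z
N(13)−Q(16)=-3≡23 → X

ZX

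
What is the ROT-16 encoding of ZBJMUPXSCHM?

Z(25): 25+16=41≡15 → P
B(1): 1+16=17 → R
J(9): 9+16=25 → Z
M(12): 12+16=28≡2 → C
U(20): 20+16=36≡10 → K
P(15): 15+16=31≡5 → F
X(23): 23+16=39≡13 → N
S(18): 18+16=34≡8 → I
C(2): 2+16=18 → S
H(7): 7+16=23 → X
M(12): 12+16=28≡2 → C

PRZCKFNISXC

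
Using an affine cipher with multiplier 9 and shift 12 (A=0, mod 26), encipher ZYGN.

DUOZ

Z(25): 9·25+12=237≡3 → D
Y(24): 9·24+12=228≡20 → U
G(6): 9·6+12=66≡14 → O
N(13): 9·13+12=129≡25 → Z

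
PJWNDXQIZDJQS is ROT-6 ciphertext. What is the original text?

JDQHXRKCTXDKM

P(15): 15−6=9 → J
J(9): 9−6=3 → D
W(22): 22−6=16 → Q
N(13): 13−6=7 → H
D(3): 3−6=-3≡23 → X
X(23): 23−6=17 → R
Q(16): 16−6=10 → K
I(8): 8−6=2 → C
Z(25): 25−6=19 → T
D(3): 3−6=-3≡23 → X
J(9): 9−6=3 → D
Q(16): 16−6=10 → K
S(18): 18−6=12 → M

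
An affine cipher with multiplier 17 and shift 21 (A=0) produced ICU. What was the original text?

NFD

The inverse of 17 mod 26 is 23, since 17·23=391≡1. Apply D(y)=23·(y−21) mod 26:
I(8): 23·(8−21)=-299≡13 → N
C(2): 23·(2−21)=-437≡5 → F
U(20): 23·(20−21)=-23≡3 → D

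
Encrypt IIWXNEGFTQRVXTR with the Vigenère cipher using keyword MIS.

Repeat the key across the message: MISMISMISMISMIS
I(8)+M(12): 20 → U
I(8)+I(8): 16 → Q
W(22)+S(18): 40≡14 → O
X(23)+M(12): 35≡9 → J
N(13)+I(8): 21 → V
E(4)+S(18): 22 → W
G(6)+M(12): 18 → S
F(5)+I(8): 13 → N
T(19)+S(18): 37≡11 → L
Q(16)+M(12): 28≡2 → C
R(17)+I(8): 25 → Z
V(21)+S(18): 39≡13 → N
X(23)+M(12): 35≡9 → J
T(19)+I(8): 27≡1 → B
R(17)+S(18): 35≡9 → J

UQOJVWSNLCZNJBJ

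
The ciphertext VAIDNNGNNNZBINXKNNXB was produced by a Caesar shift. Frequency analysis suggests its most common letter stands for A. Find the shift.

13

The most frequent ciphertext letter is N (appears 8 times).
N is position 13; A is position 0.
Shift = 13.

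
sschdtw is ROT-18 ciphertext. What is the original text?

s(18): 18−18=0 → a
s(18): 18−18=0 → a
c(2): 2−18=-16≡10 → k
h(7): 7−18=-11≡15 → p
d(3): 3−18=-15≡11 → l
t(19): 19−18=1 → b
w(22): 22−18=4 → e

aakplbe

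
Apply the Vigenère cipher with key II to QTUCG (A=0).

YBCKO

Repeat the key across the message: IIIII
Q(16)+I(8): 24 → Y
T(19)+I(8): 27≡1 → B
U(20)+I(8): 28≡2 → C
C(2)+I(8): 10 → K
G(6)+I(8): 14 → O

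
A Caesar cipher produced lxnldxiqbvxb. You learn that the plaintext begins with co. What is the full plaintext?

From the crib: l(11)−c(2)=9, so the shift is 9.
Subtract 9 from each ciphertext letter:
l(11): 11−9=2 → c
x(23): 23−9=14 → o
n(13): 13−9=4 → e
l(11): 11−9=2 → c
d(3): 3−9=-6≡20 → u
x(23): 23−9=14 → o
i(8): 8−9=-1≡25 → z
q(16): 16−9=7 → h
b(1): 1−9=-8≡18 → s
v(21): 21−9=12 → m
x(23): 23−9=14 → o
b(1): 1−9=-8≡18 → s

coecuozhsmos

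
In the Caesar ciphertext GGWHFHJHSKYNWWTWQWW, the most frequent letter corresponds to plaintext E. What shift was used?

The most frequent ciphertext letter is W (appears 6 times).
W is position 22; E is position 4.
Shift = 18.

18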